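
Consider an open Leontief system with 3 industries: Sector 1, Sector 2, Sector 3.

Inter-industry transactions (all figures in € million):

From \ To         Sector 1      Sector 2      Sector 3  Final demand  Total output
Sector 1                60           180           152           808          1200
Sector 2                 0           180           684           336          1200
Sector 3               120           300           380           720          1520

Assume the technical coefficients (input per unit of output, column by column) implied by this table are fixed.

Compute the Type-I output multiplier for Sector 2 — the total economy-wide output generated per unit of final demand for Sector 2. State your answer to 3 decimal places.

m_2 = 2.260

Technical coefficients a_ij = z_ij / X_j:
  a_11 = 60/1200 = 0.05, a_21 = 0/1200 = 0.00, a_31 = 120/1200 = 0.10
  a_12 = 180/1200 = 0.15, a_22 = 180/1200 = 0.15, a_32 = 300/1200 = 0.25
  a_13 = 152/1520 = 0.10, a_23 = 684/1520 = 0.45, a_33 = 380/1520 = 0.25
I − A =
  [   0.95    -0.15    -0.10]
  [   0.00     0.85    -0.45]
  [  -0.10    -0.25     0.75]
Cofactors of I−A, C_ij = (−1)^(i+j)·(minor ij) (rows/columns in the sector order above):
  C_11 = (0.85)(0.75) − (-0.45)(-0.25) = 0.5250
  C_12 = −[(0.00)(0.75) − (-0.45)(-0.10)] = 0.0450
  C_13 = (0.00)(-0.25) − (0.85)(-0.10) = 0.0850
  C_21 = −[(-0.15)(0.75) − (-0.10)(-0.25)] = 0.1375
  C_22 = (0.95)(0.75) − (-0.10)(-0.10) = 0.7025
  C_23 = −[(0.95)(-0.25) − (-0.15)(-0.10)] = 0.2525
  C_31 = (-0.15)(-0.45) − (-0.10)(0.85) = 0.1525
  C_32 = −[(0.95)(-0.45) − (-0.10)(0.00)] = 0.4275
  C_33 = (0.95)(0.85) − (-0.15)(0.00) = 0.8075
det(I−A) = Σ_j (I−A)_1j·C_1j = (0.95)(0.5250) + (-0.15)(0.0450) + (-0.10)(0.0850) = 0.4835
adj(I−A) = Cᵀ =
  [ 0.5250   0.1375   0.1525]
  [ 0.0450   0.7025   0.4275]
  [ 0.0850   0.2525   0.8075]
(I − A)⁻¹ = adj(I−A) / det(I−A) ≈
  [   1.0858     0.2844     0.3154]
  [   0.0931     1.4529     0.8842]
  [   0.1758     0.5222     1.6701]
The output multiplier for sector j is the column-j sum of the Leontief inverse (I − A)⁻¹ = adj(I−A) / det(I−A).
Column 2 of adj(I−A): (0.1375, 0.7025, 0.2525); det(I−A) = 0.4835.
m_2 = (0.1375 + 0.7025 + 0.2525) / 0.4835 = 1.0925 / 0.4835 ≈ 2.260.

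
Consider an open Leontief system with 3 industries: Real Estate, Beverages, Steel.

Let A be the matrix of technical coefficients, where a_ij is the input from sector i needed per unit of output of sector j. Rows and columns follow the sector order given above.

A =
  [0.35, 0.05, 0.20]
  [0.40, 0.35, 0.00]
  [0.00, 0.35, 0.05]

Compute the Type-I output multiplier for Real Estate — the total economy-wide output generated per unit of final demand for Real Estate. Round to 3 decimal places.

I − A =
  [   0.65    -0.05    -0.20]
  [  -0.40     0.65     0.00]
  [   0.00    -0.35     0.95]
Cofactors of I−A, C_ij = (−1)^(i+j)·(minor ij) (rows/columns in the sector order above):
  C_11 = (0.65)(0.95) − (0.00)(-0.35) = 0.6175
  C_12 = −[(-0.40)(0.95) − (0.00)(0.00)] = 0.3800
  C_13 = (-0.40)(-0.35) − (0.65)(0.00) = 0.1400
  C_21 = −[(-0.05)(0.95) − (-0.20)(-0.35)] = 0.1175
  C_22 = (0.65)(0.95) − (-0.20)(0.00) = 0.6175
  C_23 = −[(0.65)(-0.35) − (-0.05)(0.00)] = 0.2275
  C_31 = (-0.05)(0.00) − (-0.20)(0.65) = 0.1300
  C_32 = −[(0.65)(0.00) − (-0.20)(-0.40)] = 0.0800
  C_33 = (0.65)(0.65) − (-0.05)(-0.40) = 0.4025
det(I−A) = Σ_j (I−A)_1j·C_1j = (0.65)(0.6175) + (-0.05)(0.3800) + (-0.20)(0.1400) = 0.354375
adj(I−A) = Cᵀ =
  [ 0.6175   0.1175   0.1300]
  [ 0.3800   0.6175   0.0800]
  [ 0.1400   0.2275   0.4025]
(I − A)⁻¹ = adj(I−A) / det(I−A) ≈
  [   1.7425     0.3316     0.3668]
  [   1.0723     1.7425     0.2257]
  [   0.3951     0.6420     1.1358]
The output multiplier for sector j is the column-j sum of the Leontief inverse (I − A)⁻¹ = adj(I−A) / det(I−A).
Column 1 of adj(I−A): (0.6175, 0.3800, 0.1400); det(I−A) = 0.354375.
m_1 = (0.6175 + 0.3800 + 0.1400) / 0.354375 = 1.1375 / 0.354375 ≈ 3.210.

m_1 = 3.210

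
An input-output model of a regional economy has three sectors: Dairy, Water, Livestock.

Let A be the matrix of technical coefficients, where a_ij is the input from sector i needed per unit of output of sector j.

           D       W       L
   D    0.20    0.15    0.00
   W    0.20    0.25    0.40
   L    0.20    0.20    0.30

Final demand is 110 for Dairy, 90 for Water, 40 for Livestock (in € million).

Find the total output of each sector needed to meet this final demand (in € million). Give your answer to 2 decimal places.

x_D = 188.24, x_W = 270.59, x_L = 188.24

I − A =
  [   0.80    -0.15     0.00]
  [  -0.20     0.75    -0.40]
  [  -0.20    -0.20     0.70]
Cofactors of I−A, C_ij = (−1)^(i+j)·(minor ij) (rows/columns in the sector order above):
  C_11 = (0.75)(0.70) − (-0.40)(-0.20) = 0.4450
  C_12 = −[(-0.20)(0.70) − (-0.40)(-0.20)] = 0.2200
  C_13 = (-0.20)(-0.20) − (0.75)(-0.20) = 0.1900
  C_21 = −[(-0.15)(0.70) − (0.00)(-0.20)] = 0.1050
  C_22 = (0.80)(0.70) − (0.00)(-0.20) = 0.5600
  C_23 = −[(0.80)(-0.20) − (-0.15)(-0.20)] = 0.1900
  C_31 = (-0.15)(-0.40) − (0.00)(0.75) = 0.0600
  C_32 = −[(0.80)(-0.40) − (0.00)(-0.20)] = 0.3200
  C_33 = (0.80)(0.75) − (-0.15)(-0.20) = 0.5700
det(I−A) = Σ_j (I−A)_1j·C_1j = (0.80)(0.4450) + (-0.15)(0.2200) + (0.00)(0.1900) = 0.3230
adj(I−A) = Cᵀ =
  [ 0.4450   0.1050   0.0600]
  [ 0.2200   0.5600   0.3200]
  [ 0.1900   0.1900   0.5700]
(I − A)⁻¹ = adj(I−A) / det(I−A) ≈
  [   1.3777     0.3251     0.1858]
  [   0.6811     1.7337     0.9907]
  [   0.5882     0.5882     1.7647]
x = (I − A)⁻¹ d = adj(I−A)·d / det(I−A), with det(I−A) = 0.3230:
  x_D = (0.4450·110 + 0.1050·90 + 0.0600·40) / 0.3230 = 60.80 / 0.3230 ≈ 188.24
  x_W = (0.2200·110 + 0.5600·90 + 0.3200·40) / 0.3230 = 87.40 / 0.3230 ≈ 270.59
  x_L = (0.1900·110 + 0.1900·90 + 0.5700·40) / 0.3230 = 60.80 / 0.3230 ≈ 188.24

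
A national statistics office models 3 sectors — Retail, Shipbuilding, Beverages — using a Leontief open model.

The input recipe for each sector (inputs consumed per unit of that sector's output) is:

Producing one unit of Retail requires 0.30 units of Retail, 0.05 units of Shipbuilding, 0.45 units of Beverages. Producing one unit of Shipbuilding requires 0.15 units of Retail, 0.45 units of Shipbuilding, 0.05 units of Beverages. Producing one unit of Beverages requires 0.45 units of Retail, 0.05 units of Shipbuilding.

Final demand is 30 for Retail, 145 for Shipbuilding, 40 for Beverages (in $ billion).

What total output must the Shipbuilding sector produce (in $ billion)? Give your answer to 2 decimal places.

I − A =
  [   0.70    -0.15    -0.45]
  [  -0.05     0.55    -0.05]
  [  -0.45    -0.05     1.00]
Cofactors of I−A, C_ij = (−1)^(i+j)·(minor ij) (rows/columns in the sector order above):
  C_11 = (0.55)(1.00) − (-0.05)(-0.05) = 0.5475
  C_12 = −[(-0.05)(1.00) − (-0.05)(-0.45)] = 0.0725
  C_13 = (-0.05)(-0.05) − (0.55)(-0.45) = 0.2500
  C_21 = −[(-0.15)(1.00) − (-0.45)(-0.05)] = 0.1725
  C_22 = (0.70)(1.00) − (-0.45)(-0.45) = 0.4975
  C_23 = −[(0.70)(-0.05) − (-0.15)(-0.45)] = 0.1025
  C_31 = (-0.15)(-0.05) − (-0.45)(0.55) = 0.2550
  C_32 = −[(0.70)(-0.05) − (-0.45)(-0.05)] = 0.0575
  C_33 = (0.70)(0.55) − (-0.15)(-0.05) = 0.3775
det(I−A) = Σ_j (I−A)_1j·C_1j = (0.70)(0.5475) + (-0.15)(0.0725) + (-0.45)(0.2500) = 0.259875
adj(I−A) = Cᵀ =
  [ 0.5475   0.1725   0.2550]
  [ 0.0725   0.4975   0.0575]
  [ 0.2500   0.1025   0.3775]
(I − A)⁻¹ = adj(I−A) / det(I−A) ≈
  [   2.1068     0.6638     0.9812]
  [   0.2790     1.9144     0.2213]
  [   0.9620     0.3944     1.4526]
x = (I − A)⁻¹ d = adj(I−A)·d / det(I−A), with det(I−A) = 0.259875:
  x_1 = (0.5475·30 + 0.1725·145 + 0.2550·40) / 0.259875 = 51.6375 / 0.259875 ≈ 198.70
  x_2 = (0.0725·30 + 0.4975·145 + 0.0575·40) / 0.259875 = 76.6125 / 0.259875 ≈ 294.81
  x_3 = (0.2500·30 + 0.1025·145 + 0.3775·40) / 0.259875 = 37.4625 / 0.259875 ≈ 144.16

x_2 = 294.81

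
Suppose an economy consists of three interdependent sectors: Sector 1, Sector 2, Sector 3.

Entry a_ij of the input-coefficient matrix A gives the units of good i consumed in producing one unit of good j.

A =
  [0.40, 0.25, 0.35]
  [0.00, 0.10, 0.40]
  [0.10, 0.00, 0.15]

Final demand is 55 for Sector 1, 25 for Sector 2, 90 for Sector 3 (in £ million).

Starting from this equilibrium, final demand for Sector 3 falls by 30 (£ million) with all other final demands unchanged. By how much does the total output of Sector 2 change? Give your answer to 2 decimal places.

Δx_2 = -17.25

I − A =
  [   0.60    -0.25    -0.35]
  [   0.00     0.90    -0.40]
  [  -0.10     0.00     0.85]
Cofactors of I−A, C_ij = (−1)^(i+j)·(minor ij) (rows/columns in the sector order above):
  C_11 = (0.90)(0.85) − (-0.40)(0.00) = 0.7650
  C_12 = −[(0.00)(0.85) − (-0.40)(-0.10)] = 0.0400
  C_13 = (0.00)(0.00) − (0.90)(-0.10) = 0.0900
  C_21 = −[(-0.25)(0.85) − (-0.35)(0.00)] = 0.2125
  C_22 = (0.60)(0.85) − (-0.35)(-0.10) = 0.4750
  C_23 = −[(0.60)(0.00) − (-0.25)(-0.10)] = 0.0250
  C_31 = (-0.25)(-0.40) − (-0.35)(0.90) = 0.4150
  C_32 = −[(0.60)(-0.40) − (-0.35)(0.00)] = 0.2400
  C_33 = (0.60)(0.90) − (-0.25)(0.00) = 0.5400
det(I−A) = Σ_j (I−A)_1j·C_1j = (0.60)(0.7650) + (-0.25)(0.0400) + (-0.35)(0.0900) = 0.4175
adj(I−A) = Cᵀ =
  [ 0.7650   0.2125   0.4150]
  [ 0.0400   0.4750   0.2400]
  [ 0.0900   0.0250   0.5400]
(I − A)⁻¹ = adj(I−A) / det(I−A) ≈
  [   1.8323     0.5090     0.9940]
  [   0.0958     1.1377     0.5749]
  [   0.2156     0.0599     1.2934]
Δx = (I − A)⁻¹ Δd with Δd having -30 in the Sector 3 component and 0 elsewhere.
So Δx_2 = L_23 · (-30), where L_23 = adj(I−A)_23 / det(I−A) = 0.2400 / 0.4175.
Δx_2 = 0.2400 × (-30) / 0.4175 = -7.20 / 0.4175 ≈ -17.25.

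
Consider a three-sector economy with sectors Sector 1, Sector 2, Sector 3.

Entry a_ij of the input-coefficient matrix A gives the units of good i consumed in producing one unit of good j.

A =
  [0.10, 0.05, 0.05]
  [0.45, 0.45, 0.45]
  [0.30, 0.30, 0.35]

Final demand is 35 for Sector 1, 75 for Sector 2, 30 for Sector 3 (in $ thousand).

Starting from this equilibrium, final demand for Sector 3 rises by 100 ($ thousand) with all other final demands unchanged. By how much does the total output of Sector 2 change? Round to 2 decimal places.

I − A =
  [   0.90    -0.05    -0.05]
  [  -0.45     0.55    -0.45]
  [  -0.30    -0.30     0.65]
Cofactors of I−A, C_ij = (−1)^(i+j)·(minor ij) (rows/columns in the sector order above):
  C_11 = (0.55)(0.65) − (-0.45)(-0.30) = 0.2225
  C_12 = −[(-0.45)(0.65) − (-0.45)(-0.30)] = 0.4275
  C_13 = (-0.45)(-0.30) − (0.55)(-0.30) = 0.3000
  C_21 = −[(-0.05)(0.65) − (-0.05)(-0.30)] = 0.0475
  C_22 = (0.90)(0.65) − (-0.05)(-0.30) = 0.5700
  C_23 = −[(0.90)(-0.30) − (-0.05)(-0.30)] = 0.2850
  C_31 = (-0.05)(-0.45) − (-0.05)(0.55) = 0.0500
  C_32 = −[(0.90)(-0.45) − (-0.05)(-0.45)] = 0.4275
  C_33 = (0.90)(0.55) − (-0.05)(-0.45) = 0.4725
det(I−A) = Σ_j (I−A)_1j·C_1j = (0.90)(0.2225) + (-0.05)(0.4275) + (-0.05)(0.3000) = 0.163875
adj(I−A) = Cᵀ =
  [ 0.2225   0.0475   0.0500]
  [ 0.4275   0.5700   0.4275]
  [ 0.3000   0.2850   0.4725]
(I − A)⁻¹ = adj(I−A) / det(I−A) ≈
  [   1.3577     0.2899     0.3051]
  [   2.6087     3.4783     2.6087]
  [   1.8307     1.7391     2.8833]
Δx = (I − A)⁻¹ Δd with Δd having +100 in the Sector 3 component and 0 elsewhere.
So Δx_2 = L_23 · (+100), where L_23 = adj(I−A)_23 / det(I−A) = 0.4275 / 0.163875.
Δx_2 = 0.4275 × (+100) / 0.163875 = 42.75 / 0.163875 ≈ 260.87.

Δx_2 = 260.87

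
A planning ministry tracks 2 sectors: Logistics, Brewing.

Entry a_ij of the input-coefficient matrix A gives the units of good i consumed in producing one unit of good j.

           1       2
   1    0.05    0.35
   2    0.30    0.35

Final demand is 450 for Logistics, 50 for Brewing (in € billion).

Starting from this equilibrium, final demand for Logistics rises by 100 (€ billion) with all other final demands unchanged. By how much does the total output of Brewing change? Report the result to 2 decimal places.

Δx_2 = 58.54

I − A =
  [   0.95    -0.35]
  [  -0.30     0.65]
det(I−A) = (0.95)(0.65) − (-0.35)(-0.30) = 0.5125
adj(I−A) = [[0.65, 0.35], [0.30, 0.95]]
(I − A)⁻¹ = adj(I−A) / det(I−A) ≈
  [   1.2683     0.6829]
  [   0.5854     1.8537]
Δx = (I − A)⁻¹ Δd with Δd having +100 in the Logistics component and 0 elsewhere.
So Δx_2 = L_21 · (+100), where L_21 = adj(I−A)_21 / det(I−A) = 0.30 / 0.5125.
Δx_2 = 0.30 × (+100) / 0.5125 = 30.00 / 0.5125 ≈ 58.54.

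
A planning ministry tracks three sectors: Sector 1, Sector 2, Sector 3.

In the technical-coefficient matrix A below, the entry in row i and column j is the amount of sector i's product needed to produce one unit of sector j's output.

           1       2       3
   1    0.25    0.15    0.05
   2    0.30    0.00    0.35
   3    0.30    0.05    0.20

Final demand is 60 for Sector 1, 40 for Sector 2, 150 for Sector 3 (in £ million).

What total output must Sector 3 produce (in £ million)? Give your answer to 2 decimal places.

x_3 = 246.35

I − A =
  [   0.75    -0.15    -0.05]
  [  -0.30     1.00    -0.35]
  [  -0.30    -0.05     0.80]
Cofactors of I−A, C_ij = (−1)^(i+j)·(minor ij) (rows/columns in the sector order above):
  C_11 = (1.00)(0.80) − (-0.35)(-0.05) = 0.7825
  C_12 = −[(-0.30)(0.80) − (-0.35)(-0.30)] = 0.3450
  C_13 = (-0.30)(-0.05) − (1.00)(-0.30) = 0.3150
  C_21 = −[(-0.15)(0.80) − (-0.05)(-0.05)] = 0.1225
  C_22 = (0.75)(0.80) − (-0.05)(-0.30) = 0.5850
  C_23 = −[(0.75)(-0.05) − (-0.15)(-0.30)] = 0.0825
  C_31 = (-0.15)(-0.35) − (-0.05)(1.00) = 0.1025
  C_32 = −[(0.75)(-0.35) − (-0.05)(-0.30)] = 0.2775
  C_33 = (0.75)(1.00) − (-0.15)(-0.30) = 0.7050
det(I−A) = Σ_j (I−A)_1j·C_1j = (0.75)(0.7825) + (-0.15)(0.3450) + (-0.05)(0.3150) = 0.519375
adj(I−A) = Cᵀ =
  [ 0.7825   0.1225   0.1025]
  [ 0.3450   0.5850   0.2775]
  [ 0.3150   0.0825   0.7050]
(I − A)⁻¹ = adj(I−A) / det(I−A) ≈
  [   1.5066     0.2359     0.1974]
  [   0.6643     1.1264     0.5343]
  [   0.6065     0.1588     1.3574]
x = (I − A)⁻¹ d = adj(I−A)·d / det(I−A), with det(I−A) = 0.519375:
  x_1 = (0.7825·60 + 0.1225·40 + 0.1025·150) / 0.519375 = 67.225 / 0.519375 ≈ 129.43
  x_2 = (0.3450·60 + 0.5850·40 + 0.2775·150) / 0.519375 = 85.725 / 0.519375 ≈ 165.05
  x_3 = (0.3150·60 + 0.0825·40 + 0.7050·150) / 0.519375 = 127.95 / 0.519375 ≈ 246.35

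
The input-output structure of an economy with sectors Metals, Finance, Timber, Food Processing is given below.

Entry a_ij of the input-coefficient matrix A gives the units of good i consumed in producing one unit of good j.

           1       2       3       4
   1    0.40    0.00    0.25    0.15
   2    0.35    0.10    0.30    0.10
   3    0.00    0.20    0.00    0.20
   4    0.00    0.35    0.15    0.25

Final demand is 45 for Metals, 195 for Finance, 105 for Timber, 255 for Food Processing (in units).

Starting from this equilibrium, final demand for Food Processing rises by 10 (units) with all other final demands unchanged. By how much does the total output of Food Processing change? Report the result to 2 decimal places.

I − A =
  [   0.60     0.00    -0.25    -0.15]
  [  -0.35     0.90    -0.30    -0.10]
  [   0.00    -0.20     1.00    -0.20]
  [   0.00    -0.35    -0.15     0.75]
Compute the cofactors C_ij = (−1)^(i+j)·(3×3 minor ij) of I−A; the adjugate is their transpose:
adj(I−A) = Cᵀ =
  [ 0.544000   0.112000   0.196000   0.176000]
  [ 0.252000   0.432000   0.217500   0.166000]
  [ 0.077000   0.132000   0.365625   0.130500]
  [ 0.133000   0.228000   0.174625   0.486500]
det(I−A) = Σ_j (I−A)_1j·C_1j = (0.60)(0.544000) + (0.00)(0.252000) + (-0.25)(0.077000) + (-0.15)(0.133000) = 0.2872
(I − A)⁻¹ = adj(I−A) / det(I−A) ≈
  [   1.8942     0.3900     0.6825     0.6128]
  [   0.8774     1.5042     0.7573     0.5780]
  [   0.2681     0.4596     1.2731     0.4544]
  [   0.4631     0.7939     0.6080     1.6939]
Δx = (I − A)⁻¹ Δd with Δd having +10 in the Food Processing component and 0 elsewhere.
So Δx_4 = L_44 · (+10), where L_44 = adj(I−A)_44 / det(I−A) = 0.486500 / 0.2872.
Δx_4 = 0.486500 × (+10) / 0.2872 = 4.865 / 0.2872 ≈ 16.94.

Δx_4 = 16.94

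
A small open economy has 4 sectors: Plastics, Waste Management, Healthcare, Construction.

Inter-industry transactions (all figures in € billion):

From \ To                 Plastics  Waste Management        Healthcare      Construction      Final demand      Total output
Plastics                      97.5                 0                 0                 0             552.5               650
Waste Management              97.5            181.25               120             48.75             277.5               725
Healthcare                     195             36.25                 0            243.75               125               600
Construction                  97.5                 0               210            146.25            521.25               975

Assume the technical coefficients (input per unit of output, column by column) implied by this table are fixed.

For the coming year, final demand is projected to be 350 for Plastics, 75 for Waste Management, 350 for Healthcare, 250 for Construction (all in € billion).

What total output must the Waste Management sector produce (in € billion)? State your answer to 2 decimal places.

Technical coefficients a_ij = z_ij / X_j:
  a_PP = 97.5/650 = 0.15, a_WP = 97.5/650 = 0.15, a_HP = 195/650 = 0.30, a_CP = 97.5/650 = 0.15
  a_PW = 0/725 = 0.00, a_WW = 181.25/725 = 0.25, a_HW = 36.25/725 = 0.05, a_CW = 0/725 = 0.00
  a_PH = 0/600 = 0.00, a_WH = 120/600 = 0.20, a_HH = 0/600 = 0.00, a_CH = 210/600 = 0.35
  a_PC = 0/975 = 0.00, a_WC = 48.75/975 = 0.05, a_HC = 243.75/975 = 0.25, a_CC = 146.25/975 = 0.15
I − A =
  [   0.85     0.00     0.00     0.00]
  [  -0.15     0.75    -0.20    -0.05]
  [  -0.30    -0.05     1.00    -0.25]
  [  -0.15     0.00    -0.35     0.85]
Compute the cofactors C_ij = (−1)^(i+j)·(3×3 minor ij) of I−A; the adjugate is their transpose:
adj(I−A) = Cᵀ =
  [ 0.562500   0.000000   0.000000   0.000000]
  [ 0.185625   0.648125   0.159375   0.085000]
  [ 0.226125   0.036125   0.541875   0.161500]
  [ 0.192375   0.014875   0.223125   0.629000]
det(I−A) = Σ_j (I−A)_1j·C_1j = (0.85)(0.562500) + (0.00)(0.185625) + (0.00)(0.226125) + (0.00)(0.192375) = 0.478125
(I − A)⁻¹ = adj(I−A) / det(I−A) ≈
  [   1.1765     0.0000     0.0000     0.0000]
  [   0.3882     1.3556     0.3333     0.1778]
  [   0.4729     0.0756     1.1333     0.3378]
  [   0.4024     0.0311     0.4667     1.3156]
x = (I − A)⁻¹ d = adj(I−A)·d / det(I−A), with det(I−A) = 0.478125:
  x_P = (0.562500·350 + 0.000000·75 + 0.000000·350 + 0.000000·250) / 0.478125 = 196.875 / 0.478125 ≈ 411.76
  x_W = (0.185625·350 + 0.648125·75 + 0.159375·350 + 0.085000·250) / 0.478125 = 190.609375 / 0.478125 ≈ 398.66
  x_H = (0.226125·350 + 0.036125·75 + 0.541875·350 + 0.161500·250) / 0.478125 = 311.884375 / 0.478125 ≈ 652.31
  x_C = (0.192375·350 + 0.014875·75 + 0.223125·350 + 0.629000·250) / 0.478125 = 303.790625 / 0.478125 ≈ 635.38

x_W = 398.66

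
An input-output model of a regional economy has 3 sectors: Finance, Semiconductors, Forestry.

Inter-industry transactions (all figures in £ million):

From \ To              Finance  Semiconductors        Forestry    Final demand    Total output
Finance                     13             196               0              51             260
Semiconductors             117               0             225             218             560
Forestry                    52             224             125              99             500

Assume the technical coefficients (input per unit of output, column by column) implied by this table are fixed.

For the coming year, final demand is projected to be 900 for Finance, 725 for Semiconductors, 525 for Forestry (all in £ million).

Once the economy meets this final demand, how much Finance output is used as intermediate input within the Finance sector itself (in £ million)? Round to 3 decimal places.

Technical coefficients a_ij = z_ij / X_j:
  a_11 = 13/260 = 0.05, a_21 = 117/260 = 0.45, a_31 = 52/260 = 0.20
  a_12 = 196/560 = 0.35, a_22 = 0/560 = 0.00, a_32 = 224/560 = 0.40
  a_13 = 0/500 = 0.00, a_23 = 225/500 = 0.45, a_33 = 125/500 = 0.25
I − A =
  [   0.95    -0.35     0.00]
  [  -0.45     1.00    -0.45]
  [  -0.20    -0.40     0.75]
Cofactors of I−A, C_ij = (−1)^(i+j)·(minor ij) (rows/columns in the sector order above):
  C_11 = (1.00)(0.75) − (-0.45)(-0.40) = 0.5700
  C_12 = −[(-0.45)(0.75) − (-0.45)(-0.20)] = 0.4275
  C_13 = (-0.45)(-0.40) − (1.00)(-0.20) = 0.3800
  C_21 = −[(-0.35)(0.75) − (0.00)(-0.40)] = 0.2625
  C_22 = (0.95)(0.75) − (0.00)(-0.20) = 0.7125
  C_23 = −[(0.95)(-0.40) − (-0.35)(-0.20)] = 0.4500
  C_31 = (-0.35)(-0.45) − (0.00)(1.00) = 0.1575
  C_32 = −[(0.95)(-0.45) − (0.00)(-0.45)] = 0.4275
  C_33 = (0.95)(1.00) − (-0.35)(-0.45) = 0.7925
det(I−A) = Σ_j (I−A)_1j·C_1j = (0.95)(0.5700) + (-0.35)(0.4275) + (0.00)(0.3800) = 0.391875
adj(I−A) = Cᵀ =
  [ 0.5700   0.2625   0.1575]
  [ 0.4275   0.7125   0.4275]
  [ 0.3800   0.4500   0.7925]
(I − A)⁻¹ = adj(I−A) / det(I−A) ≈
  [   1.4545     0.6699     0.4019]
  [   1.0909     1.8182     1.0909]
  [   0.9697     1.1483     2.0223]
First solve x = (I − A)⁻¹ d = adj(I−A)·d / det(I−A); in particular x_1 = (0.5700·900 + 0.2625·725 + 0.1575·525) / 0.391875 = 786.00 / 0.391875 ≈ 2005.74163.
Intermediate flow from 1 to 1: z_11 = a_11 · x_1 = 0.05 × 786.00 / 0.391875 = 39.30 / 0.391875 ≈ 100.287.

z_11 = 100.287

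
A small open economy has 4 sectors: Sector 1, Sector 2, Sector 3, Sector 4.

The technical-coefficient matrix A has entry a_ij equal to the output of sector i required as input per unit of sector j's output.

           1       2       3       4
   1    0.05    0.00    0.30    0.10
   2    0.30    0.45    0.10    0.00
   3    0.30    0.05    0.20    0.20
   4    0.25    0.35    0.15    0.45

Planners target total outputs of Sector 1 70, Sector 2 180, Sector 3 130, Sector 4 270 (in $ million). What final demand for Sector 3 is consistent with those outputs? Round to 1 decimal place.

I − A =
  [   0.95     0.00    -0.30    -0.10]
  [  -0.30     0.55    -0.10     0.00]
  [  -0.30    -0.05     0.80    -0.20]
  [  -0.25    -0.35    -0.15     0.55]
d = (I − A) x:
  d_1 = (+0.95)·70 + (+0.00)·180 + (-0.30)·130 + (-0.10)·270 = 0.5
  d_2 = (-0.30)·70 + (+0.55)·180 + (-0.10)·130 + (+0.00)·270 = 65.0
  d_3 = (-0.30)·70 + (-0.05)·180 + (+0.80)·130 + (-0.20)·270 = 20.0
  d_4 = (-0.25)·70 + (-0.35)·180 + (-0.15)·130 + (+0.55)·270 = 48.5

d_3 = 20.0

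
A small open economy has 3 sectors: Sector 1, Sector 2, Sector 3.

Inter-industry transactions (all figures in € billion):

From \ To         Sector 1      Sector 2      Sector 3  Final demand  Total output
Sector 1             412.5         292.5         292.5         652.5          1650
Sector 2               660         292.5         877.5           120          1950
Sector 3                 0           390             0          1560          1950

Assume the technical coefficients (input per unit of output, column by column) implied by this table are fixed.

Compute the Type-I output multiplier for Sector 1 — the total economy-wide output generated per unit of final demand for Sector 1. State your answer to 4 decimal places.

Technical coefficients a_ij = z_ij / X_j:
  a_11 = 412.5/1650 = 0.25, a_21 = 660/1650 = 0.40, a_31 = 0/1650 = 0.00
  a_12 = 292.5/1950 = 0.15, a_22 = 292.5/1950 = 0.15, a_32 = 390/1950 = 0.20
  a_13 = 292.5/1950 = 0.15, a_23 = 877.5/1950 = 0.45, a_33 = 0/1950 = 0.00
I − A =
  [   0.75    -0.15    -0.15]
  [  -0.40     0.85    -0.45]
  [   0.00    -0.20     1.00]
Cofactors of I−A, C_ij = (−1)^(i+j)·(minor ij) (rows/columns in the sector order above):
  C_11 = (0.85)(1.00) − (-0.45)(-0.20) = 0.7600
  C_12 = −[(-0.40)(1.00) − (-0.45)(0.00)] = 0.4000
  C_13 = (-0.40)(-0.20) − (0.85)(0.00) = 0.0800
  C_21 = −[(-0.15)(1.00) − (-0.15)(-0.20)] = 0.1800
  C_22 = (0.75)(1.00) − (-0.15)(0.00) = 0.7500
  C_23 = −[(0.75)(-0.20) − (-0.15)(0.00)] = 0.1500
  C_31 = (-0.15)(-0.45) − (-0.15)(0.85) = 0.1950
  C_32 = −[(0.75)(-0.45) − (-0.15)(-0.40)] = 0.3975
  C_33 = (0.75)(0.85) − (-0.15)(-0.40) = 0.5775
det(I−A) = Σ_j (I−A)_1j·C_1j = (0.75)(0.7600) + (-0.15)(0.4000) + (-0.15)(0.0800) = 0.4980
adj(I−A) = Cᵀ =
  [ 0.7600   0.1800   0.1950]
  [ 0.4000   0.7500   0.3975]
  [ 0.0800   0.1500   0.5775]
(I − A)⁻¹ = adj(I−A) / det(I−A) ≈
  [   1.52610     0.36145     0.39157]
  [   0.80321     1.50602     0.79819]
  [   0.16064     0.30120     1.15964]
The output multiplier for sector j is the column-j sum of the Leontief inverse (I − A)⁻¹ = adj(I−A) / det(I−A).
Column 1 of adj(I−A): (0.7600, 0.4000, 0.0800); det(I−A) = 0.4980.
m_1 = (0.7600 + 0.4000 + 0.0800) / 0.4980 = 1.24 / 0.4980 ≈ 2.4900.

m_1 = 2.4900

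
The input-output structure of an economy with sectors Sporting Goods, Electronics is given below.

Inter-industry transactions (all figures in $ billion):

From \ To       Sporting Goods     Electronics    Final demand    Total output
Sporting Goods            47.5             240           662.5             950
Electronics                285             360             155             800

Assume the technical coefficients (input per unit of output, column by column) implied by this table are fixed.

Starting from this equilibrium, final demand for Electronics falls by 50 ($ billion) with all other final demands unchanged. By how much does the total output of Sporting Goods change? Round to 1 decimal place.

Technical coefficients a_ij = z_ij / X_j:
  a_11 = 47.5/950 = 0.05, a_21 = 285/950 = 0.30
  a_12 = 240/800 = 0.30, a_22 = 360/800 = 0.45
I − A =
  [   0.95    -0.30]
  [  -0.30     0.55]
det(I−A) = (0.95)(0.55) − (-0.30)(-0.30) = 0.4325
adj(I−A) = [[0.55, 0.30], [0.30, 0.95]]
(I − A)⁻¹ = adj(I−A) / det(I−A) ≈
  [   1.2717     0.6936]
  [   0.6936     2.1965]
Δx = (I − A)⁻¹ Δd with Δd having -50 in the Electronics component and 0 elsewhere.
So Δx_1 = L_12 · (-50), where L_12 = adj(I−A)_12 / det(I−A) = 0.30 / 0.4325.
Δx_1 = 0.30 × (-50) / 0.4325 = -15.00 / 0.4325 ≈ -34.7.

Δx_1 = -34.7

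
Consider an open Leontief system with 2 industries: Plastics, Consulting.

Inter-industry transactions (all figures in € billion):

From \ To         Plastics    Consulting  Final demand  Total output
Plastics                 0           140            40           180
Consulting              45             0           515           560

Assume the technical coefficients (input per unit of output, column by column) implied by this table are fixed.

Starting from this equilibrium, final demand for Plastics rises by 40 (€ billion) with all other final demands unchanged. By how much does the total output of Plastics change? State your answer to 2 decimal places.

Δx_P = 42.67

Technical coefficients a_ij = z_ij / X_j:
  a_PP = 0/180 = 0.00, a_CP = 45/180 = 0.25
  a_PC = 140/560 = 0.25, a_CC = 0/560 = 0.00
I − A =
  [   1.00    -0.25]
  [  -0.25     1.00]
det(I−A) = (1.00)(1.00) − (-0.25)(-0.25) = 0.9375
adj(I−A) = [[1.00, 0.25], [0.25, 1.00]]
(I − A)⁻¹ = adj(I−A) / det(I−A) ≈
  [   1.0667     0.2667]
  [   0.2667     1.0667]
Δx = (I − A)⁻¹ Δd with Δd having +40 in the Plastics component and 0 elsewhere.
So Δx_P = L_PP · (+40), where L_PP = adj(I−A)_PP / det(I−A) = 1.00 / 0.9375.
Δx_P = 1.00 × (+40) / 0.9375 = 40.00 / 0.9375 ≈ 42.67.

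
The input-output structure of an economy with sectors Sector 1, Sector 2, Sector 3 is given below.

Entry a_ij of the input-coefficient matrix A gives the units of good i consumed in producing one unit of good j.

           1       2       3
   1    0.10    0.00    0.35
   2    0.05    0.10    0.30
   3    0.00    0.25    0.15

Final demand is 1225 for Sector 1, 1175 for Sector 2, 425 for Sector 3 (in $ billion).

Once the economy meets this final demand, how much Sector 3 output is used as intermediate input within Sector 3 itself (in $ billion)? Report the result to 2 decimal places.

I − A =
  [   0.90     0.00    -0.35]
  [  -0.05     0.90    -0.30]
  [   0.00    -0.25     0.85]
Cofactors of I−A, C_ij = (−1)^(i+j)·(minor ij) (rows/columns in the sector order above):
  C_11 = (0.90)(0.85) − (-0.30)(-0.25) = 0.6900
  C_12 = −[(-0.05)(0.85) − (-0.30)(0.00)] = 0.0425
  C_13 = (-0.05)(-0.25) − (0.90)(0.00) = 0.0125
  C_21 = −[(0.00)(0.85) − (-0.35)(-0.25)] = 0.0875
  C_22 = (0.90)(0.85) − (-0.35)(0.00) = 0.7650
  C_23 = −[(0.90)(-0.25) − (0.00)(0.00)] = 0.2250
  C_31 = (0.00)(-0.30) − (-0.35)(0.90) = 0.3150
  C_32 = −[(0.90)(-0.30) − (-0.35)(-0.05)] = 0.2875
  C_33 = (0.90)(0.90) − (0.00)(-0.05) = 0.8100
det(I−A) = Σ_j (I−A)_1j·C_1j = (0.90)(0.6900) + (0.00)(0.0425) + (-0.35)(0.0125) = 0.616625
adj(I−A) = Cᵀ =
  [ 0.6900   0.0875   0.3150]
  [ 0.0425   0.7650   0.2875]
  [ 0.0125   0.2250   0.8100]
(I − A)⁻¹ = adj(I−A) / det(I−A) ≈
  [   1.1190     0.1419     0.5108]
  [   0.0689     1.2406     0.4662]
  [   0.0203     0.3649     1.3136]
First solve x = (I − A)⁻¹ d = adj(I−A)·d / det(I−A); in particular x_3 = (0.0125·1225 + 0.2250·1175 + 0.8100·425) / 0.616625 = 623.9375 / 0.616625 ≈ 1011.8589.
Intermediate flow from 3 to 3: z_33 = a_33 · x_3 = 0.15 × 623.9375 / 0.616625 = 93.590625 / 0.616625 ≈ 151.78.

z_33 = 151.78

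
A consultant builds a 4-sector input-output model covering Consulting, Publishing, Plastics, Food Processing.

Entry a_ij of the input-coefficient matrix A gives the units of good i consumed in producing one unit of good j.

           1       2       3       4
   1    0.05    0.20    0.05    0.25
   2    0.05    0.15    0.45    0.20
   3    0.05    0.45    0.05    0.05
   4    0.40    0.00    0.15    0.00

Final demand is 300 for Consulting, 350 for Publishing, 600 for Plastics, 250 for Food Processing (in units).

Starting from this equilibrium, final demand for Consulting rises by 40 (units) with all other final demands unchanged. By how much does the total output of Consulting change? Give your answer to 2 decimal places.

I − A =
  [   0.95    -0.20    -0.05    -0.25]
  [  -0.05     0.85    -0.45    -0.20]
  [  -0.05    -0.45     0.95    -0.05]
  [  -0.40     0.00    -0.15     1.00]
Compute the cofactors C_ij = (−1)^(i+j)·(3×3 minor ij) of I−A; the adjugate is their transpose:
adj(I−A) = Cᵀ =
  [ 0.585125   0.227875   0.170375   0.200375]
  [ 0.156125   0.795000   0.419375   0.219000]
  [ 0.118000   0.396500   0.696500   0.143625]
  [ 0.251750   0.150625   0.172625   0.557500]
det(I−A) = Σ_j (I−A)_1j·C_1j = (0.95)(0.585125) + (-0.20)(0.156125) + (-0.05)(0.118000) + (-0.25)(0.251750) = 0.45580625
(I − A)⁻¹ = adj(I−A) / det(I−A) ≈
  [   1.2837     0.4999     0.3738     0.4396]
  [   0.3425     1.7442     0.9201     0.4805]
  [   0.2589     0.8699     1.5281     0.3151]
  [   0.5523     0.3305     0.3787     1.2231]
Δx = (I − A)⁻¹ Δd with Δd having +40 in the Consulting component and 0 elsewhere.
So Δx_1 = L_11 · (+40), where L_11 = adj(I−A)_11 / det(I−A) = 0.585125 / 0.45580625.
Δx_1 = 0.585125 × (+40) / 0.45580625 = 23.405 / 0.45580625 ≈ 51.35.

Δx_1 = 51.35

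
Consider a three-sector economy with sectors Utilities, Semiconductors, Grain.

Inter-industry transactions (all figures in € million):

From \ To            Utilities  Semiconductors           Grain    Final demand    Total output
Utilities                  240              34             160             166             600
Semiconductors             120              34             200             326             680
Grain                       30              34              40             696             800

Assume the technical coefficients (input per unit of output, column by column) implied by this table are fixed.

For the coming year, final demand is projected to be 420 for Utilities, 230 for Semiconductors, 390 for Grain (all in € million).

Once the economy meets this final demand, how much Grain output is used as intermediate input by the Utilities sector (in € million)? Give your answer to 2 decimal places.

z_31 = 45.47

Technical coefficients a_ij = z_ij / X_j:
  a_11 = 240/600 = 0.40, a_21 = 120/600 = 0.20, a_31 = 30/600 = 0.05
  a_12 = 34/680 = 0.05, a_22 = 34/680 = 0.05, a_32 = 34/680 = 0.05
  a_13 = 160/800 = 0.20, a_23 = 200/800 = 0.25, a_33 = 40/800 = 0.05
I − A =
  [   0.60    -0.05    -0.20]
  [  -0.20     0.95    -0.25]
  [  -0.05    -0.05     0.95]
Cofactors of I−A, C_ij = (−1)^(i+j)·(minor ij) (rows/columns in the sector order above):
  C_11 = (0.95)(0.95) − (-0.25)(-0.05) = 0.8900
  C_12 = −[(-0.20)(0.95) − (-0.25)(-0.05)] = 0.2025
  C_13 = (-0.20)(-0.05) − (0.95)(-0.05) = 0.0575
  C_21 = −[(-0.05)(0.95) − (-0.20)(-0.05)] = 0.0575
  C_22 = (0.60)(0.95) − (-0.20)(-0.05) = 0.5600
  C_23 = −[(0.60)(-0.05) − (-0.05)(-0.05)] = 0.0325
  C_31 = (-0.05)(-0.25) − (-0.20)(0.95) = 0.2025
  C_32 = −[(0.60)(-0.25) − (-0.20)(-0.20)] = 0.1900
  C_33 = (0.60)(0.95) − (-0.05)(-0.20) = 0.5600
det(I−A) = Σ_j (I−A)_1j·C_1j = (0.60)(0.8900) + (-0.05)(0.2025) + (-0.20)(0.0575) = 0.512375
adj(I−A) = Cᵀ =
  [ 0.8900   0.0575   0.2025]
  [ 0.2025   0.5600   0.1900]
  [ 0.0575   0.0325   0.5600]
(I − A)⁻¹ = adj(I−A) / det(I−A) ≈
  [   1.7370     0.1122     0.3952]
  [   0.3952     1.0929     0.3708]
  [   0.1122     0.0634     1.0929]
First solve x = (I − A)⁻¹ d = adj(I−A)·d / det(I−A); in particular x_1 = (0.8900·420 + 0.0575·230 + 0.2025·390) / 0.512375 = 466.00 / 0.512375 ≈ 909.4901.
Intermediate flow from 3 to 1: z_31 = a_31 · x_1 = 0.05 × 466.00 / 0.512375 = 23.30 / 0.512375 ≈ 45.47.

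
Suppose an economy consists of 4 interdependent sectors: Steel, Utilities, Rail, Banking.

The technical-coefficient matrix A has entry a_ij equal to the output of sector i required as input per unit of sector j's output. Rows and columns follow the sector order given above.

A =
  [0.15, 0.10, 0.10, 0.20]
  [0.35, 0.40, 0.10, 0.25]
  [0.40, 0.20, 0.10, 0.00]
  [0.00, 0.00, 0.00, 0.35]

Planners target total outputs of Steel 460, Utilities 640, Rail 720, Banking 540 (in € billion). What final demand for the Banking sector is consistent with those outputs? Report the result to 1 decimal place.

d_4 = 351.0

I − A =
  [   0.85    -0.10    -0.10    -0.20]
  [  -0.35     0.60    -0.10    -0.25]
  [  -0.40    -0.20     0.90     0.00]
  [   0.00     0.00     0.00     0.65]
d = (I − A) x:
  d_1 = (+0.85)·460 + (-0.10)·640 + (-0.10)·720 + (-0.20)·540 = 147.0
  d_2 = (-0.35)·460 + (+0.60)·640 + (-0.10)·720 + (-0.25)·540 = 16.0
  d_3 = (-0.40)·460 + (-0.20)·640 + (+0.90)·720 + (+0.00)·540 = 336.0
  d_4 = (+0.00)·460 + (+0.00)·640 + (+0.00)·720 + (+0.65)·540 = 351.0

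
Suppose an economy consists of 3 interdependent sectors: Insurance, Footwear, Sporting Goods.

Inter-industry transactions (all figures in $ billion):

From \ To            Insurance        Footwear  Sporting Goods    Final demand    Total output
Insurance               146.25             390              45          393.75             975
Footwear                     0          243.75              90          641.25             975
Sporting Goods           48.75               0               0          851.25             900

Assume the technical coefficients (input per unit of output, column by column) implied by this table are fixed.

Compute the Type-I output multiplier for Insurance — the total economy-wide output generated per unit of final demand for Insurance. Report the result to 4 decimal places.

m_I = 1.2507

Technical coefficients a_ij = z_ij / X_j:
  a_II = 146.25/975 = 0.15, a_FI = 0/975 = 0.00, a_SI = 48.75/975 = 0.05
  a_IF = 390/975 = 0.40, a_FF = 243.75/975 = 0.25, a_SF = 0/975 = 0.00
  a_IS = 45/900 = 0.05, a_FS = 90/900 = 0.10, a_SS = 0/900 = 0.00
I − A =
  [   0.85    -0.40    -0.05]
  [   0.00     0.75    -0.10]
  [  -0.05     0.00     1.00]
Cofactors of I−A, C_ij = (−1)^(i+j)·(minor ij) (rows/columns in the sector order above):
  C_11 = (0.75)(1.00) − (-0.10)(0.00) = 0.7500
  C_12 = −[(0.00)(1.00) − (-0.10)(-0.05)] = 0.0050
  C_13 = (0.00)(0.00) − (0.75)(-0.05) = 0.0375
  C_21 = −[(-0.40)(1.00) − (-0.05)(0.00)] = 0.4000
  C_22 = (0.85)(1.00) − (-0.05)(-0.05) = 0.8475
  C_23 = −[(0.85)(0.00) − (-0.40)(-0.05)] = 0.0200
  C_31 = (-0.40)(-0.10) − (-0.05)(0.75) = 0.0775
  C_32 = −[(0.85)(-0.10) − (-0.05)(0.00)] = 0.0850
  C_33 = (0.85)(0.75) − (-0.40)(0.00) = 0.6375
det(I−A) = Σ_j (I−A)_1j·C_1j = (0.85)(0.7500) + (-0.40)(0.0050) + (-0.05)(0.0375) = 0.633625
adj(I−A) = Cᵀ =
  [ 0.7500   0.4000   0.0775]
  [ 0.0050   0.8475   0.0850]
  [ 0.0375   0.0200   0.6375]
(I − A)⁻¹ = adj(I−A) / det(I−A) ≈
  [   1.18367     0.63129     0.12231]
  [   0.00789     1.33754     0.13415]
  [   0.05918     0.03156     1.00612]
The output multiplier for sector j is the column-j sum of the Leontief inverse (I − A)⁻¹ = adj(I−A) / det(I−A).
Column I of adj(I−A): (0.7500, 0.0050, 0.0375); det(I−A) = 0.633625.
m_I = (0.7500 + 0.0050 + 0.0375) / 0.633625 = 0.7925 / 0.633625 ≈ 1.2507.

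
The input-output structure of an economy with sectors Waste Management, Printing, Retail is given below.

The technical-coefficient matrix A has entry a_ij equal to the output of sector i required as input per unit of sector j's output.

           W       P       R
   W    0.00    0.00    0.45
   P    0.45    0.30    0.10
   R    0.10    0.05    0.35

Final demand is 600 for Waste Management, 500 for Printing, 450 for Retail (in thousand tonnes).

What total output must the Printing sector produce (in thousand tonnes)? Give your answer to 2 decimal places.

x_P = 1518.52

I − A =
  [   1.00     0.00    -0.45]
  [  -0.45     0.70    -0.10]
  [  -0.10    -0.05     0.65]
Cofactors of I−A, C_ij = (−1)^(i+j)·(minor ij) (rows/columns in the sector order above):
  C_11 = (0.70)(0.65) − (-0.10)(-0.05) = 0.4500
  C_12 = −[(-0.45)(0.65) − (-0.10)(-0.10)] = 0.3025
  C_13 = (-0.45)(-0.05) − (0.70)(-0.10) = 0.0925
  C_21 = −[(0.00)(0.65) − (-0.45)(-0.05)] = 0.0225
  C_22 = (1.00)(0.65) − (-0.45)(-0.10) = 0.6050
  C_23 = −[(1.00)(-0.05) − (0.00)(-0.10)] = 0.0500
  C_31 = (0.00)(-0.10) − (-0.45)(0.70) = 0.3150
  C_32 = −[(1.00)(-0.10) − (-0.45)(-0.45)] = 0.3025
  C_33 = (1.00)(0.70) − (0.00)(-0.45) = 0.7000
det(I−A) = Σ_j (I−A)_1j·C_1j = (1.00)(0.4500) + (0.00)(0.3025) + (-0.45)(0.0925) = 0.408375
adj(I−A) = Cᵀ =
  [ 0.4500   0.0225   0.3150]
  [ 0.3025   0.6050   0.3025]
  [ 0.0925   0.0500   0.7000]
(I − A)⁻¹ = adj(I−A) / det(I−A) ≈
  [   1.1019     0.0551     0.7713]
  [   0.7407     1.4815     0.7407]
  [   0.2265     0.1224     1.7141]
x = (I − A)⁻¹ d = adj(I−A)·d / det(I−A), with det(I−A) = 0.408375:
  x_W = (0.4500·600 + 0.0225·500 + 0.3150·450) / 0.408375 = 423.00 / 0.408375 ≈ 1035.81
  x_P = (0.3025·600 + 0.6050·500 + 0.3025·450) / 0.408375 = 620.125 / 0.408375 ≈ 1518.52
  x_R = (0.0925·600 + 0.0500·500 + 0.7000·450) / 0.408375 = 395.50 / 0.408375 ≈ 968.47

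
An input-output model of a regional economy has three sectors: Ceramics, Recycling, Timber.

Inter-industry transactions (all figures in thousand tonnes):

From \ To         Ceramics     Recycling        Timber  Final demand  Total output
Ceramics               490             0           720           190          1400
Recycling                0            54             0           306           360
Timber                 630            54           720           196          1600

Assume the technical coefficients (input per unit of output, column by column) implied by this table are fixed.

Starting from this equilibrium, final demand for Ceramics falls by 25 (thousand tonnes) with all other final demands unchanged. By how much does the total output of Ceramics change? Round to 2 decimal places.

Δx_1 = -88.71

Technical coefficients a_ij = z_ij / X_j:
  a_11 = 490/1400 = 0.35, a_21 = 0/1400 = 0.00, a_31 = 630/1400 = 0.45
  a_12 = 0/360 = 0.00, a_22 = 54/360 = 0.15, a_32 = 54/360 = 0.15
  a_13 = 720/1600 = 0.45, a_23 = 0/1600 = 0.00, a_33 = 720/1600 = 0.45
I − A =
  [   0.65     0.00    -0.45]
  [   0.00     0.85     0.00]
  [  -0.45    -0.15     0.55]
Cofactors of I−A, C_ij = (−1)^(i+j)·(minor ij) (rows/columns in the sector order above):
  C_11 = (0.85)(0.55) − (0.00)(-0.15) = 0.4675
  C_12 = −[(0.00)(0.55) − (0.00)(-0.45)] = 0.0000
  C_13 = (0.00)(-0.15) − (0.85)(-0.45) = 0.3825
  C_21 = −[(0.00)(0.55) − (-0.45)(-0.15)] = 0.0675
  C_22 = (0.65)(0.55) − (-0.45)(-0.45) = 0.1550
  C_23 = −[(0.65)(-0.15) − (0.00)(-0.45)] = 0.0975
  C_31 = (0.00)(0.00) − (-0.45)(0.85) = 0.3825
  C_32 = −[(0.65)(0.00) − (-0.45)(0.00)] = 0.0000
  C_33 = (0.65)(0.85) − (0.00)(0.00) = 0.5525
det(I−A) = Σ_j (I−A)_1j·C_1j = (0.65)(0.4675) + (0.00)(0.0000) + (-0.45)(0.3825) = 0.13175
adj(I−A) = Cᵀ =
  [ 0.4675   0.0675   0.3825]
  [ 0.0000   0.1550   0.0000]
  [ 0.3825   0.0975   0.5525]
(I − A)⁻¹ = adj(I−A) / det(I−A) ≈
  [   3.5484     0.5123     2.9032]
  [   0.0000     1.1765     0.0000]
  [   2.9032     0.7400     4.1935]
Δx = (I − A)⁻¹ Δd with Δd having -25 in the Ceramics component and 0 elsewhere.
So Δx_1 = L_11 · (-25), where L_11 = adj(I−A)_11 / det(I−A) = 0.4675 / 0.13175.
Δx_1 = 0.4675 × (-25) / 0.13175 = -11.6875 / 0.13175 ≈ -88.71.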